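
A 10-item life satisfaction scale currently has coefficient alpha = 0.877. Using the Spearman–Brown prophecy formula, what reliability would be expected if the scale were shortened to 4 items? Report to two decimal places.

predicted reliability = 0.74

Length factor m = 4/10 = 0.4000
α' = m·α / (1 − (1−m)·α)
   = 4/10 × 0.877 / (1 − (1 − 4/10) × 0.877)
   = 0.3508 / 0.4738 = 0.74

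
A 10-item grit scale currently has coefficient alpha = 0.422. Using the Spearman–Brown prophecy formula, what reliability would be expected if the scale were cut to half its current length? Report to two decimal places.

Length factor m = 1/2
α' = m·α / (1 − (1−m)·α)
   = 1/2 × 0.422 / (1 − (1 − 1/2) × 0.422)
   = 0.2110 / 0.7890 = 0.27

predicted reliability = 0.27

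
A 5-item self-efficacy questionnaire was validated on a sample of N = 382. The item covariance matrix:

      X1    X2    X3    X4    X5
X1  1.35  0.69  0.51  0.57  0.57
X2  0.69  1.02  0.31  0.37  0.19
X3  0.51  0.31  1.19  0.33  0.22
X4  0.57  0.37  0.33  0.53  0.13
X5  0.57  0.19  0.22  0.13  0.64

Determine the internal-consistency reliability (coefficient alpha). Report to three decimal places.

coefficient alpha = 0.777

Σσ²ᵢ = 1.35 + 1.02 + 1.19 + 0.53 + 0.64 = 4.73
Σ_{i<j} σ_ij = 3.89
σ²_total = 4.73 + 2 × 3.89 = 12.51
α = (k/(k−1))·(1 − Σσ²ᵢ/σ²_total) = (5/4)·(1 − 4.73/12.51) = 0.777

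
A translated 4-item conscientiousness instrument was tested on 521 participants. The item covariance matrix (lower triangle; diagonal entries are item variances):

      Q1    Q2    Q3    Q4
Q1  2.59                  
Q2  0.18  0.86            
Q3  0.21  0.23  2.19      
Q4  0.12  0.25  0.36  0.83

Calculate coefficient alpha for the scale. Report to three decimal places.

coefficient alpha = 0.393

Σσ²ᵢ = 2.59 + 0.86 + 2.19 + 0.83 = 6.47
Sum of the distinct covariances = 1.35
total variance = 6.47 + 2 × 1.35 = 9.17
α = (k/(k−1))·(1 − Σσ²ᵢ/total variance) = (4/3)·(1 − 6.47/9.17) = 0.393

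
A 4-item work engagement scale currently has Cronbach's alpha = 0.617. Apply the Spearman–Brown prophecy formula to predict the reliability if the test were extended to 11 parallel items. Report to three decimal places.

predicted reliability = 0.816

Length factor m = 11/4 = 2.7500
α' = m·α / (1 + (m−1)·α)
   = 11/4 × 0.617 / (1 + (11/4 − 1) × 0.617)
   = 1.6967 / 2.0797 = 0.816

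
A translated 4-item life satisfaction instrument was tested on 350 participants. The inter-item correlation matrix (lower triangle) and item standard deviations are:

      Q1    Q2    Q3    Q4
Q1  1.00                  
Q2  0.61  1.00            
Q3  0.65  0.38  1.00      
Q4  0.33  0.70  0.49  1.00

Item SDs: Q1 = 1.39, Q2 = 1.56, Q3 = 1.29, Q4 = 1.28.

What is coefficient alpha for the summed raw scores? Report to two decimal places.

coefficient alpha = 0.82

Σσ²ᵢ = 1.39² + 1.56² + 1.29² + 1.28² = 7.6682
Covariances σ_ij = r_ij · s_i · s_j:
  σ(Q1,Q2) = 0.61 × 1.39 × 1.56 = 1.3227
  σ(Q1,Q3) = 0.65 × 1.39 × 1.29 = 1.1655
  σ(Q1,Q4) = 0.33 × 1.39 × 1.28 = 0.5871
  σ(Q2,Q3) = 0.38 × 1.56 × 1.29 = 0.7647
  σ(Q2,Q4) = 0.70 × 1.56 × 1.28 = 1.3978
  σ(Q3,Q4) = 0.49 × 1.29 × 1.28 = 0.8091
σ²_T = Σσ²ᵢ + 2·Σσ_ij = 7.6682 + 2 × 6.0469 = 19.7620
α = (4/3)·(1 − 7.6682/19.7620) = 0.82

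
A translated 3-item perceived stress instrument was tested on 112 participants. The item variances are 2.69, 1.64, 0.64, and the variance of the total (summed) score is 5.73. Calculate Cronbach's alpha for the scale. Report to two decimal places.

α = 0.20

sum of item variances = 2.69 + 1.64 + 0.64 = 4.97
α = (k/(k−1))·(1 − sum of item variances/Var(T)) = (3/2)·(1 − 4.97/5.73) = 0.20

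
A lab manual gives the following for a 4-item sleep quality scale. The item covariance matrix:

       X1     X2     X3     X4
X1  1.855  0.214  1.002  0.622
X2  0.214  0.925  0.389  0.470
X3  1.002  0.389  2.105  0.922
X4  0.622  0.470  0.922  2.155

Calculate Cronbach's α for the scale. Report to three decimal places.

Σσᵢ² = 1.855 + 0.925 + 2.105 + 2.155 = 7.040
Sum of the distinct covariances = 3.619
σ²_total = 7.040 + 2 × 3.619 = 14.278
α = (k/(k−1))·(1 − Σσᵢ²/σ²_total) = (4/3)·(1 − 7.040/14.278) = 0.676

α = 0.676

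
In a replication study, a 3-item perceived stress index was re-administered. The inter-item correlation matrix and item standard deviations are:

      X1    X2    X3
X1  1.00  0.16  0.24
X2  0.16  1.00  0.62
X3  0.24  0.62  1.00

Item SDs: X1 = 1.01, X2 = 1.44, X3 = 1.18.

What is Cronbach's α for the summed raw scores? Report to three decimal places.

Σσ²ᵢ = 1.01² + 1.44² + 1.18² = 4.4861
Covariances σ_ij = r_ij · s_i · s_j:
  σ(X1,X2) = 0.16 × 1.01 × 1.44 = 0.2327
  σ(X1,X3) = 0.24 × 1.01 × 1.18 = 0.2860
  σ(X2,X3) = 0.62 × 1.44 × 1.18 = 1.0535
σ²_T = Σσ²ᵢ + 2·Σσ_ij = 4.4861 + 2 × 1.5722 = 7.6305
α = (3/2)·(1 − 4.4861/7.6305) = 0.618

Cronbach's α = 0.618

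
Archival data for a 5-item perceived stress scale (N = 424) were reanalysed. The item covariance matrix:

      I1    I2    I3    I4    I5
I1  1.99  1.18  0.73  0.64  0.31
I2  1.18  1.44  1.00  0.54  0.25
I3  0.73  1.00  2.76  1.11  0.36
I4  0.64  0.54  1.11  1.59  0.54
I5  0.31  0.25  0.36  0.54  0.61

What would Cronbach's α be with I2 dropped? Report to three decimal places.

Remaining items: I1, I3, I4, I5 (k = 4).
sum of item variances = 1.99 + 2.76 + 1.59 + 0.61 = 6.95
σ²_total = 6.95 + 2 × 3.69 = 14.33
α (item deleted) = (4/3)·(1 − 6.95/14.33) = 0.687

Cronbach's α = 0.687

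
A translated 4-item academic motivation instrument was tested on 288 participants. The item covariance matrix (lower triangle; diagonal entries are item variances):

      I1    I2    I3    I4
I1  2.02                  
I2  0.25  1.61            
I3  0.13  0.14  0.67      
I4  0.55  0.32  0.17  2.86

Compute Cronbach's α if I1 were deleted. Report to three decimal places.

Cronbach's α = 0.295

Remaining items: I2, I3, I4 (k = 3).
sum of item variances = 1.61 + 0.67 + 2.86 = 5.14
σ²_T = 5.14 + 2 × 0.63 = 6.40
α (item deleted) = (3/2)·(1 − 5.14/6.40) = 0.295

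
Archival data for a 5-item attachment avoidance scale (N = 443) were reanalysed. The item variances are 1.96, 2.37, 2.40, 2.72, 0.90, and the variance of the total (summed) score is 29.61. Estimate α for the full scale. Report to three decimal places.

ΣVar(i) = 1.96 + 2.37 + 2.40 + 2.72 + 0.90 = 10.35
α = (k/(k−1))·(1 − ΣVar(i)/total variance) = (5/4)·(1 − 10.35/29.61) = 0.813

α = 0.813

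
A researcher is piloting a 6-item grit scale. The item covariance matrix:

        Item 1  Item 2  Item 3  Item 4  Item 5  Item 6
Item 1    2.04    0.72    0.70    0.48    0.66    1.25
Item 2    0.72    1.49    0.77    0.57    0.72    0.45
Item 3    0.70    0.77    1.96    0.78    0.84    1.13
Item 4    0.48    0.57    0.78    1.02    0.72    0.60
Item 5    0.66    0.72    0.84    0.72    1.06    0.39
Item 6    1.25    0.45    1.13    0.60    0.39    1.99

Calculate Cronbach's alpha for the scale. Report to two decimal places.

α = 0.83

Σσᵢ² = 2.04 + 1.49 + 1.96 + 1.02 + 1.06 + 1.99 = 9.56
Σ_{i<j} σ_ij = 10.78
total variance = 9.56 + 2 × 10.78 = 31.12
α = (k/(k−1))·(1 − Σσᵢ²/total variance) = (6/5)·(1 − 9.56/31.12) = 0.83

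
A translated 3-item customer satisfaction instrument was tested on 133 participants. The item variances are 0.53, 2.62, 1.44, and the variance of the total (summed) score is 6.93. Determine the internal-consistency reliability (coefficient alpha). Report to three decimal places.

Σσ²ᵢ = 0.53 + 2.62 + 1.44 = 4.59
α = (k/(k−1))·(1 − Σσ²ᵢ/σ²_T) = (3/2)·(1 − 4.59/6.93) = 0.506

coefficient alpha = 0.506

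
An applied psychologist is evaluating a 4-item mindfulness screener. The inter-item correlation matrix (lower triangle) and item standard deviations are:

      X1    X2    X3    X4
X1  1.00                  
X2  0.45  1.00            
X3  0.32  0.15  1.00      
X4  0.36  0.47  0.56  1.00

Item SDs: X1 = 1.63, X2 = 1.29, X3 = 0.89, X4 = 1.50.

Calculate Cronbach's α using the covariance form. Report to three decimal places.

Cronbach's α = 0.704

Σσ²ᵢ = 1.63² + 1.29² + 0.89² + 1.50² = 7.3631
Covariances σ_ij = r_ij · s_i · s_j:
  σ(X1,X2) = 0.45 × 1.63 × 1.29 = 0.9462
  σ(X1,X3) = 0.32 × 1.63 × 0.89 = 0.4642
  σ(X1,X4) = 0.36 × 1.63 × 1.50 = 0.8802
  σ(X2,X3) = 0.15 × 1.29 × 0.89 = 0.1722
  σ(X2,X4) = 0.47 × 1.29 × 1.50 = 0.9094
  σ(X3,X4) = 0.56 × 0.89 × 1.50 = 0.7476
σ²_T = Σσ²ᵢ + 2·Σσ_ij = 7.3631 + 2 × 4.1198 = 15.6027
α = (4/3)·(1 − 7.3631/15.6027) = 0.704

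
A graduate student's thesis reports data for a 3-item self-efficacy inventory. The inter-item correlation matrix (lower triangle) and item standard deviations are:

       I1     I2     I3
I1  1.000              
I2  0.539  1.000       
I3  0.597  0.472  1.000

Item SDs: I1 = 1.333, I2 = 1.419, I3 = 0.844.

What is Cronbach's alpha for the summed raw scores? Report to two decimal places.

α = 0.75

Σσ²ᵢ = 1.333² + 1.419² + 0.844² = 4.5028
Covariances σ_ij = r_ij · s_i · s_j:
  σ(I1,I2) = 0.539 × 1.333 × 1.419 = 1.0195
  σ(I1,I3) = 0.597 × 1.333 × 0.844 = 0.6717
  σ(I2,I3) = 0.472 × 1.419 × 0.844 = 0.5653
σ²_T = Σσ²ᵢ + 2·Σσ_ij = 4.5028 + 2 × 2.2565 = 9.0158
α = (3/2)·(1 − 4.5028/9.0158) = 0.75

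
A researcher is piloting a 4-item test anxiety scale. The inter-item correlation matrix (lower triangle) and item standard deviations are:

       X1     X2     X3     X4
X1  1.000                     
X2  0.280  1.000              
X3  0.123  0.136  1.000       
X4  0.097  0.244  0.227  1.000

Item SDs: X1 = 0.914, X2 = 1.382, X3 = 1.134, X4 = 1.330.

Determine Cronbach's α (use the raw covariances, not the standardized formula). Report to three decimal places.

Σσ²ᵢ = 0.914² + 1.382² + 1.134² + 1.330² = 5.8002
Covariances σ_ij = r_ij · s_i · s_j:
  σ(X1,X2) = 0.280 × 0.914 × 1.382 = 0.3537
  σ(X1,X3) = 0.123 × 0.914 × 1.134 = 0.1275
  σ(X1,X4) = 0.097 × 0.914 × 1.330 = 0.1179
  σ(X2,X3) = 0.136 × 1.382 × 1.134 = 0.2131
  σ(X2,X4) = 0.244 × 1.382 × 1.330 = 0.4485
  σ(X3,X4) = 0.227 × 1.134 × 1.330 = 0.3424
σ²_T = Σσ²ᵢ + 2·Σσ_ij = 5.8002 + 2 × 1.6031 = 9.0064
α = (4/3)·(1 − 5.8002/9.0064) = 0.475

α = 0.475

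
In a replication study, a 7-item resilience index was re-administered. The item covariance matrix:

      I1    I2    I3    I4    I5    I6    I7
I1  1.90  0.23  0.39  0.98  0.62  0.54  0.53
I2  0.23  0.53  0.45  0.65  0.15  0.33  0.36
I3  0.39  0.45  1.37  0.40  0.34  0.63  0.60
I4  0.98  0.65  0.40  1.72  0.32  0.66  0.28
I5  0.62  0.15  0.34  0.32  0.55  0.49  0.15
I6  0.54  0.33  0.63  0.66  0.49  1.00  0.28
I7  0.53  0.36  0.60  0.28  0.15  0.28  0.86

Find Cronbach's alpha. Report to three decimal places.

sum of item variances = 1.90 + 0.53 + 1.37 + 1.72 + 0.55 + 1.00 + 0.86 = 7.93
Sum of off-diagonal covariances = 9.38
total variance = 7.93 + 2 × 9.38 = 26.69
α = (k/(k−1))·(1 − sum of item variances/total variance) = (7/6)·(1 − 7.93/26.69) = 0.820

α = 0.820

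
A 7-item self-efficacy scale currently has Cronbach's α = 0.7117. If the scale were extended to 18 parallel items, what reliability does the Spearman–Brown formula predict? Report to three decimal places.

predicted reliability = 0.864

Length factor m = 18/7 = 2.5714
α' = m·α / (1 + (m−1)·α)
   = 18/7 × 0.7117 / (1 + (18/7 − 1) × 0.7117)
   = 1.8301 / 2.1184 = 0.864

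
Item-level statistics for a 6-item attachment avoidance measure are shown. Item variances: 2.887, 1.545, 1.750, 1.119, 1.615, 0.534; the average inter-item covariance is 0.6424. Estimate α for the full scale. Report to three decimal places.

sum of item variances = 2.887 + 1.545 + 1.750 + 1.119 + 1.615 + 0.534 = 9.450
Sum of the 15 distinct covariances = 15 × 0.6424 = 9.6360
σ²_T = sum of item variances + 2·Σcov = 9.450 + 2 × 9.6360 = 28.7220
α = (6/5)·(1 − 9.450/28.7220) = 0.805

α = 0.805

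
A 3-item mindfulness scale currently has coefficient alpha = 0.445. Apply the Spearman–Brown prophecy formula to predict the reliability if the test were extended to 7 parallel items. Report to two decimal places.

Length factor m = 7/3 = 2.3333
α' = m·α / (1 + (m−1)·α)
   = 7/3 × 0.445 / (1 + (7/3 − 1) × 0.445)
   = 1.0383 / 1.5933 = 0.65

predicted reliability = 0.65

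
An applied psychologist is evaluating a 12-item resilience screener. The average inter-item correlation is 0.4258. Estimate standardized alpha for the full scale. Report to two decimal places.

standardized alpha = 0.90

Standardized α = k·r̄ / (1 + (k−1)·r̄) = 12 × 0.4258 / (1 + 11 × 0.4258)
  = 5.1096 / 5.6838 = 0.90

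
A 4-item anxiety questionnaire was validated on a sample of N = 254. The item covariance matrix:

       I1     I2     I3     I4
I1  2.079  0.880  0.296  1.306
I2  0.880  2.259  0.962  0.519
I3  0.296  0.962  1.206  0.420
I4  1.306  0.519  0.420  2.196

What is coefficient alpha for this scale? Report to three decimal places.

coefficient alpha = 0.708

ΣVar(i) = 2.079 + 2.259 + 1.206 + 2.196 = 7.740
Sum of the distinct covariances = 4.383
total variance = 7.740 + 2 × 4.383 = 16.506
α = (k/(k−1))·(1 − ΣVar(i)/total variance) = (4/3)·(1 − 7.740/16.506) = 0.708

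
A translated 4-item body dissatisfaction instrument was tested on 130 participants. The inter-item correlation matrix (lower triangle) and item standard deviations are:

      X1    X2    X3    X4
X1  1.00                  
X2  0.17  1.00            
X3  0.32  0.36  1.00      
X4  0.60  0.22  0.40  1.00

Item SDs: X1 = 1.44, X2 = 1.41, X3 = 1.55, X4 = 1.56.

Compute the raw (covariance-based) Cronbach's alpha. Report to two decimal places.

Σσ²ᵢ = 1.44² + 1.41² + 1.55² + 1.56² = 8.8978
Covariances σ_ij = r_ij · s_i · s_j:
  σ(X1,X2) = 0.17 × 1.44 × 1.41 = 0.3452
  σ(X1,X3) = 0.32 × 1.44 × 1.55 = 0.7142
  σ(X1,X4) = 0.60 × 1.44 × 1.56 = 1.3478
  σ(X2,X3) = 0.36 × 1.41 × 1.55 = 0.7868
  σ(X2,X4) = 0.22 × 1.41 × 1.56 = 0.4839
  σ(X3,X4) = 0.40 × 1.55 × 1.56 = 0.9672
σ²_T = Σσ²ᵢ + 2·Σσ_ij = 8.8978 + 2 × 4.6451 = 18.1880
α = (4/3)·(1 − 8.8978/18.1880) = 0.68

α = 0.68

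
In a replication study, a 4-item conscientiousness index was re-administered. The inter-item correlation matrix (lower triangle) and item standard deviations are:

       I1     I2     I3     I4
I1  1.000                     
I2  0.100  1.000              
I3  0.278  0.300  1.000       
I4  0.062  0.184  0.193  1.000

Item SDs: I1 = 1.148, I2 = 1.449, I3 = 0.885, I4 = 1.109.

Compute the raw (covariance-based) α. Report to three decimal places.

Σσ²ᵢ = 1.148² + 1.449² + 0.885² + 1.109² = 5.4306
Covariances σ_ij = r_ij · s_i · s_j:
  σ(I1,I2) = 0.100 × 1.148 × 1.449 = 0.1663
  σ(I1,I3) = 0.278 × 1.148 × 0.885 = 0.2824
  σ(I1,I4) = 0.062 × 1.148 × 1.109 = 0.0789
  σ(I2,I3) = 0.300 × 1.449 × 0.885 = 0.3847
  σ(I2,I4) = 0.184 × 1.449 × 1.109 = 0.2957
  σ(I3,I4) = 0.193 × 0.885 × 1.109 = 0.1894
σ²_T = Σσ²ᵢ + 2·Σσ_ij = 5.4306 + 2 × 1.3974 = 8.2254
α = (4/3)·(1 − 5.4306/8.2254) = 0.453

α = 0.453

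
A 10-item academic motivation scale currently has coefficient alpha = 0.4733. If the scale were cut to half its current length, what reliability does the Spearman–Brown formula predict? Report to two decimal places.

Length factor m = 1/2
α' = m·α / (1 − (1−m)·α)
   = 1/2 × 0.4733 / (1 − (1 − 1/2) × 0.4733)
   = 0.2366 / 0.7633 = 0.31

predicted reliability = 0.31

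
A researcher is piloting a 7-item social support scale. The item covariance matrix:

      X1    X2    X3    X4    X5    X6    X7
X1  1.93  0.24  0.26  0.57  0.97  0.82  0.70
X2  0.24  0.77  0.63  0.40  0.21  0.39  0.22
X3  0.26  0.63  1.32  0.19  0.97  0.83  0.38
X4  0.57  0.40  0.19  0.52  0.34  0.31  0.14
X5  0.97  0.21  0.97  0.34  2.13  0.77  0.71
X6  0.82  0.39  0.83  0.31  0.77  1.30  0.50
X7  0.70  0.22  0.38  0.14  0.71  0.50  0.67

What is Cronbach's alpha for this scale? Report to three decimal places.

α = 0.828

sum of item variances = 1.93 + 0.77 + 1.32 + 0.52 + 2.13 + 1.30 + 0.67 = 8.64
Sum of the distinct covariances = 10.55
total variance = 8.64 + 2 × 10.55 = 29.74
α = (k/(k−1))·(1 − sum of item variances/total variance) = (7/6)·(1 − 8.64/29.74) = 0.828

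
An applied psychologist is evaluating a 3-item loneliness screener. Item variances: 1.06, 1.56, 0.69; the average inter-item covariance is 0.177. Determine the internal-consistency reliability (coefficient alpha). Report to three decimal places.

ΣVar(i) = 1.06 + 1.56 + 0.69 = 3.31
Sum of the 3 distinct covariances = 3 × 0.177 = 0.531
σ²_total = ΣVar(i) + 2·Σcov = 3.31 + 2 × 0.531 = 4.372
α = (3/2)·(1 − 3.31/4.372) = 0.364

coefficient alpha = 0.364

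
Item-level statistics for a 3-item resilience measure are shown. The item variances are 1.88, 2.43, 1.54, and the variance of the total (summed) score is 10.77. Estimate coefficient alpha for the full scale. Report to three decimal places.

coefficient alpha = 0.685

Σσ²ᵢ = 1.88 + 2.43 + 1.54 = 5.85
α = (k/(k−1))·(1 − Σσ²ᵢ/Var(T)) = (3/2)·(1 − 5.85/10.77) = 0.685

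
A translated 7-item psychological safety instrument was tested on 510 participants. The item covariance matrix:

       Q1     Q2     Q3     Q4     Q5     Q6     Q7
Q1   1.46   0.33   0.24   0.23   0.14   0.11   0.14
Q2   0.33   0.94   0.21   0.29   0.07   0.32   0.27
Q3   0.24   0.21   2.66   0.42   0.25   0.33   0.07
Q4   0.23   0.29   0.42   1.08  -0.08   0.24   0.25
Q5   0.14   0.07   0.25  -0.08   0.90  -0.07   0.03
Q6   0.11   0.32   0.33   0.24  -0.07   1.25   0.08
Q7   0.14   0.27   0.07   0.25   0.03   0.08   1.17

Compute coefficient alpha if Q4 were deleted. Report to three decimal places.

coefficient alpha = 0.451

Remaining items: Q1, Q2, Q3, Q5, Q6, Q7 (k = 6).
Σσᵢ² = 1.46 + 0.94 + 2.66 + 0.90 + 1.25 + 1.17 = 8.38
total variance = 8.38 + 2 × 2.52 = 13.42
α (item deleted) = (6/5)·(1 − 8.38/13.42) = 0.451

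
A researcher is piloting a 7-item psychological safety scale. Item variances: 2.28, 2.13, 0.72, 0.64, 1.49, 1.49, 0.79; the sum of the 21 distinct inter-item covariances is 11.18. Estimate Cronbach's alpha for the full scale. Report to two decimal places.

sum of item variances = 2.28 + 2.13 + 0.72 + 0.64 + 1.49 + 1.49 + 0.79 = 9.54
Sum of distinct covariances = 11.18
σ²_total = sum of item variances + 2·Σcov = 9.54 + 2 × 11.18 = 31.90
α = (7/6)·(1 − 9.54/31.90) = 0.82

Cronbach's alpha = 0.82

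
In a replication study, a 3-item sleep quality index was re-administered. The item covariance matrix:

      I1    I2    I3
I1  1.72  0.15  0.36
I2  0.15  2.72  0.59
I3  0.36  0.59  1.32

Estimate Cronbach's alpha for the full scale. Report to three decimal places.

α = 0.415

sum of item variances = 1.72 + 2.72 + 1.32 = 5.76
Σ_{i<j} σ_ij = 1.10
σ²_total = 5.76 + 2 × 1.10 = 7.96
α = (k/(k−1))·(1 − sum of item variances/σ²_total) = (3/2)·(1 − 5.76/7.96) = 0.415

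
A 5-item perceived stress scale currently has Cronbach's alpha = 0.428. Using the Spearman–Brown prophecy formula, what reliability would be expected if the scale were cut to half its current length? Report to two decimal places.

Length factor m = 1/2
α' = m·α / (1 − (1−m)·α)
   = 1/2 × 0.428 / (1 − (1 − 1/2) × 0.428)
   = 0.2140 / 0.7860 = 0.27

predicted reliability = 0.27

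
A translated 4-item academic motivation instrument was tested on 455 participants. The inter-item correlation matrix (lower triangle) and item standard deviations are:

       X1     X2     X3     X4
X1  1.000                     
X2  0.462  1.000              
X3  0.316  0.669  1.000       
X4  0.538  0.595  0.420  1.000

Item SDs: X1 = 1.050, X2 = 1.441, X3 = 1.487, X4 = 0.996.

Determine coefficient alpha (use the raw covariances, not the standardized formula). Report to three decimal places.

Σσ²ᵢ = 1.050² + 1.441² + 1.487² + 0.996² = 6.3822
Covariances σ_ij = r_ij · s_i · s_j:
  σ(X1,X2) = 0.462 × 1.050 × 1.441 = 0.6990
  σ(X1,X3) = 0.316 × 1.050 × 1.487 = 0.4934
  σ(X1,X4) = 0.538 × 1.050 × 0.996 = 0.5626
  σ(X2,X3) = 0.669 × 1.441 × 1.487 = 1.4335
  σ(X2,X4) = 0.595 × 1.441 × 0.996 = 0.8540
  σ(X3,X4) = 0.420 × 1.487 × 0.996 = 0.6220
σ²_T = Σσ²ᵢ + 2·Σσ_ij = 6.3822 + 2 × 4.6645 = 15.7112
α = (4/3)·(1 − 6.3822/15.7112) = 0.792

α = 0.792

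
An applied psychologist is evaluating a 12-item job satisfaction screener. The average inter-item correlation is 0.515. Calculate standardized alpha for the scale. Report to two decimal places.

α = 0.93

Standardized α = k·r̄ / (1 + (k−1)·r̄) = 12 × 0.515 / (1 + 11 × 0.515)
  = 6.1800 / 6.6650 = 0.93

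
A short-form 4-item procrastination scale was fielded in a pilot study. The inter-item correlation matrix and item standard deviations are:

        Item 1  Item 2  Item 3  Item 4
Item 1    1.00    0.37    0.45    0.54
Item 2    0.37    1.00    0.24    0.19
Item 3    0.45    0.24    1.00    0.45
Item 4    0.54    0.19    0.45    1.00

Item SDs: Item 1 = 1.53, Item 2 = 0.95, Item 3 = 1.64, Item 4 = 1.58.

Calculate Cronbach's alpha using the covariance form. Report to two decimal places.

Σσ²ᵢ = 1.53² + 0.95² + 1.64² + 1.58² = 8.4294
Covariances σ_ij = r_ij · s_i · s_j:
  σ(Item 1,Item 2) = 0.37 × 1.53 × 0.95 = 0.5378
  σ(Item 1,Item 3) = 0.45 × 1.53 × 1.64 = 1.1291
  σ(Item 1,Item 4) = 0.54 × 1.53 × 1.58 = 1.3054
  σ(Item 2,Item 3) = 0.24 × 0.95 × 1.64 = 0.3739
  σ(Item 2,Item 4) = 0.19 × 0.95 × 1.58 = 0.2852
  σ(Item 3,Item 4) = 0.45 × 1.64 × 1.58 = 1.1660
σ²_T = Σσ²ᵢ + 2·Σσ_ij = 8.4294 + 2 × 4.7974 = 18.0242
α = (4/3)·(1 − 8.4294/18.0242) = 0.71

Cronbach's alpha = 0.71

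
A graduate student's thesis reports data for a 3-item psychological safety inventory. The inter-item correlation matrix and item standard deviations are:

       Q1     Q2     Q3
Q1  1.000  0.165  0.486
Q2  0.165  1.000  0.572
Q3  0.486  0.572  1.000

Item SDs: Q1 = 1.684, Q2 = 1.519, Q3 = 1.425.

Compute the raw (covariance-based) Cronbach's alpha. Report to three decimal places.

α = 0.661

Σσ²ᵢ = 1.684² + 1.519² + 1.425² = 7.1738
Covariances σ_ij = r_ij · s_i · s_j:
  σ(Q1,Q2) = 0.165 × 1.684 × 1.519 = 0.4221
  σ(Q1,Q3) = 0.486 × 1.684 × 1.425 = 1.1663
  σ(Q2,Q3) = 0.572 × 1.519 × 1.425 = 1.2381
σ²_T = Σσ²ᵢ + 2·Σσ_ij = 7.1738 + 2 × 2.8265 = 12.8268
α = (3/2)·(1 − 7.1738/12.8268) = 0.661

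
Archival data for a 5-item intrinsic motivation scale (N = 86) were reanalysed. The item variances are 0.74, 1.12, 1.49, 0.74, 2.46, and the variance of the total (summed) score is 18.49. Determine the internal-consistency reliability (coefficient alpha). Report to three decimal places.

coefficient alpha = 0.807

ΣVar(i) = 0.74 + 1.12 + 1.49 + 0.74 + 2.46 = 6.55
α = (k/(k−1))·(1 − ΣVar(i)/total variance) = (5/4)·(1 − 6.55/18.49) = 0.807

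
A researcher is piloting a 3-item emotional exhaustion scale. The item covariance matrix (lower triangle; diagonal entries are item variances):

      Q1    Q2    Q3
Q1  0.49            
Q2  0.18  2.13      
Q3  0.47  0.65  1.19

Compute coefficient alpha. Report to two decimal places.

α = 0.61

sum of item variances = 0.49 + 2.13 + 1.19 = 3.81
Sum of the distinct covariances = 1.30
σ²_total = 3.81 + 2 × 1.30 = 6.41
α = (k/(k−1))·(1 − sum of item variances/σ²_total) = (3/2)·(1 − 3.81/6.41) = 0.61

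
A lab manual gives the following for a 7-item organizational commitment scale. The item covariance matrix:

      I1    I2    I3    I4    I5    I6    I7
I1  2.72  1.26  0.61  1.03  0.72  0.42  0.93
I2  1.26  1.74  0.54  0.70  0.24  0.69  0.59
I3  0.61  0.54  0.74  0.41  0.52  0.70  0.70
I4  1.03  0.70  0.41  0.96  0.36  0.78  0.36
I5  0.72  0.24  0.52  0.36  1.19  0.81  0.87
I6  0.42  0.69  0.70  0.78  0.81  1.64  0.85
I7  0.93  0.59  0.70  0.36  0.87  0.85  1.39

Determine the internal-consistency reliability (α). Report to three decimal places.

Σσᵢ² = 2.72 + 1.74 + 0.74 + 0.96 + 1.19 + 1.64 + 1.39 = 10.38
Sum of the distinct covariances = 14.09
σ²_total = 10.38 + 2 × 14.09 = 38.56
α = (k/(k−1))·(1 − Σσᵢ²/σ²_total) = (7/6)·(1 − 10.38/38.56) = 0.853

α = 0.853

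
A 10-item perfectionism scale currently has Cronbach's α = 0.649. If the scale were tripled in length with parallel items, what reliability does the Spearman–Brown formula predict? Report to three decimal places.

predicted reliability = 0.847

Length factor m = 3
α' = m·α / (1 + (m−1)·α)
   = 3 × 0.649 / (1 + (3 − 1) × 0.649)
   = 1.9470 / 2.2980 = 0.847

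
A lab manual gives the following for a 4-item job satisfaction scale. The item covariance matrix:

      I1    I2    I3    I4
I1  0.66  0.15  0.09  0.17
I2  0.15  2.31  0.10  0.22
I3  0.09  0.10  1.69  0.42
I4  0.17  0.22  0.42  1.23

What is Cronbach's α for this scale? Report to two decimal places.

Cronbach's α = 0.37

Σσ²ᵢ = 0.66 + 2.31 + 1.69 + 1.23 = 5.89
Sum of off-diagonal covariances = 1.15
Var(T) = 5.89 + 2 × 1.15 = 8.19
α = (k/(k−1))·(1 − Σσ²ᵢ/Var(T)) = (4/3)·(1 − 5.89/8.19) = 0.37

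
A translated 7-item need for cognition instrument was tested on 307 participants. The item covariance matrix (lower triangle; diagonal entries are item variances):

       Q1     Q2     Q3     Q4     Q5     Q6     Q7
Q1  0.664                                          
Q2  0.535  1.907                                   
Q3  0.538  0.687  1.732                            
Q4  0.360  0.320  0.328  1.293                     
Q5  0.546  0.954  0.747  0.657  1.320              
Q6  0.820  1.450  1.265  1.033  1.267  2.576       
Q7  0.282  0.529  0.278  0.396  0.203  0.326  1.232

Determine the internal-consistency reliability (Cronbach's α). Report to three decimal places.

Cronbach's α = 0.835

ΣVar(i) = 0.664 + 1.907 + 1.732 + 1.293 + 1.320 + 2.576 + 1.232 = 10.724
Sum of off-diagonal covariances = 13.521
σ²_total = 10.724 + 2 × 13.521 = 37.766
α = (k/(k−1))·(1 − ΣVar(i)/σ²_total) = (7/6)·(1 − 10.724/37.766) = 0.835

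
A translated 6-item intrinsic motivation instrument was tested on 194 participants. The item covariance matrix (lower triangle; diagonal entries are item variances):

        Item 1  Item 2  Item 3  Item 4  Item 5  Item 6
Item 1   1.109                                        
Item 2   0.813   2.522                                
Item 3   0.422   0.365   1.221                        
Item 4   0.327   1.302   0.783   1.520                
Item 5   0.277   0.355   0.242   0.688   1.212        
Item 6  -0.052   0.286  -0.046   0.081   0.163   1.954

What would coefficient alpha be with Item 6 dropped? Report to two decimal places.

Remaining items: Item 1, Item 2, Item 3, Item 4, Item 5 (k = 5).
sum of item variances = 1.109 + 2.522 + 1.221 + 1.520 + 1.212 = 7.584
total variance = 7.584 + 2 × 5.574 = 18.732
α (item deleted) = (5/4)·(1 − 7.584/18.732) = 0.74

α = 0.74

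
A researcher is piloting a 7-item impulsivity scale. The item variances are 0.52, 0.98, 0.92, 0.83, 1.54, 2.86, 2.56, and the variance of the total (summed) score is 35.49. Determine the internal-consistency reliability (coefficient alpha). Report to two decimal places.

ΣVar(i) = 0.52 + 0.98 + 0.92 + 0.83 + 1.54 + 2.86 + 2.56 = 10.21
α = (k/(k−1))·(1 − ΣVar(i)/total variance) = (7/6)·(1 − 10.21/35.49) = 0.83

α = 0.83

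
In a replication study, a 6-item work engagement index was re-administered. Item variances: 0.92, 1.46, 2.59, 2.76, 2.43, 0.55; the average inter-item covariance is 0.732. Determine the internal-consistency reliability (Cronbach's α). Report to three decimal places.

Cronbach's α = 0.807

Σσ²ᵢ = 0.92 + 1.46 + 2.59 + 2.76 + 2.43 + 0.55 = 10.71
Sum of the 15 distinct covariances = 15 × 0.732 = 10.980
total variance = Σσ²ᵢ + 2·Σcov = 10.71 + 2 × 10.980 = 32.670
α = (6/5)·(1 − 10.71/32.670) = 0.807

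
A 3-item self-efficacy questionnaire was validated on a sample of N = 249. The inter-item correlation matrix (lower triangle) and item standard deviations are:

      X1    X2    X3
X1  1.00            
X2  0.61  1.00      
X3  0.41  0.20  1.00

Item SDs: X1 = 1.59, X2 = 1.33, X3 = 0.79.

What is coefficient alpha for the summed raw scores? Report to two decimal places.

Σσ²ᵢ = 1.59² + 1.33² + 0.79² = 4.9211
Covariances σ_ij = r_ij · s_i · s_j:
  σ(X1,X2) = 0.61 × 1.59 × 1.33 = 1.2900
  σ(X1,X3) = 0.41 × 1.59 × 0.79 = 0.5150
  σ(X2,X3) = 0.20 × 1.33 × 0.79 = 0.2101
σ²_T = Σσ²ᵢ + 2·Σσ_ij = 4.9211 + 2 × 2.0151 = 8.9513
α = (3/2)·(1 − 4.9211/8.9513) = 0.68

α = 0.68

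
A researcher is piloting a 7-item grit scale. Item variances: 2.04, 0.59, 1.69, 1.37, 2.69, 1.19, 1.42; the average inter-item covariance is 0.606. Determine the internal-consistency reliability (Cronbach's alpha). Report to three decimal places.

Cronbach's alpha = 0.815

sum of item variances = 2.04 + 0.59 + 1.69 + 1.37 + 2.69 + 1.19 + 1.42 = 10.99
Sum of the 21 distinct covariances = 21 × 0.606 = 12.726
total variance = sum of item variances + 2·Σcov = 10.99 + 2 × 12.726 = 36.442
α = (7/6)·(1 − 10.99/36.442) = 0.815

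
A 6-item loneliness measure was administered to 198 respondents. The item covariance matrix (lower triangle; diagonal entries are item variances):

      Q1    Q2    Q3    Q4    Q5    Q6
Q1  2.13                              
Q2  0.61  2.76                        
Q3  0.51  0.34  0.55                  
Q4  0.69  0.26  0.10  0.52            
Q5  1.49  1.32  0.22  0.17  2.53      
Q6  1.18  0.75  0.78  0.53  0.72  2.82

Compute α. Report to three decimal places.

ΣVar(i) = 2.13 + 2.76 + 0.55 + 0.52 + 2.53 + 2.82 = 11.31
Σ_{i<j} σ_ij = 9.67
Var(T) = 11.31 + 2 × 9.67 = 30.65
α = (k/(k−1))·(1 − ΣVar(i)/Var(T)) = (6/5)·(1 − 11.31/30.65) = 0.757

α = 0.757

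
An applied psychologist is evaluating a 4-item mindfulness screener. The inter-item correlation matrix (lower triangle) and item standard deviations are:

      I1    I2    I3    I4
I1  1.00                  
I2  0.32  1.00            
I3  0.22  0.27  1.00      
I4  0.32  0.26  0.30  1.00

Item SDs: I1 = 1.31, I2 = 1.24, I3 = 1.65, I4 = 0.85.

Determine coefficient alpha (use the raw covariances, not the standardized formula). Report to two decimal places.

Σσ²ᵢ = 1.31² + 1.24² + 1.65² + 0.85² = 6.6987
Covariances σ_ij = r_ij · s_i · s_j:
  σ(I1,I2) = 0.32 × 1.31 × 1.24 = 0.5198
  σ(I1,I3) = 0.22 × 1.31 × 1.65 = 0.4755
  σ(I1,I4) = 0.32 × 1.31 × 0.85 = 0.3563
  σ(I2,I3) = 0.27 × 1.24 × 1.65 = 0.5524
  σ(I2,I4) = 0.26 × 1.24 × 0.85 = 0.2740
  σ(I3,I4) = 0.30 × 1.65 × 0.85 = 0.4207
σ²_T = Σσ²ᵢ + 2·Σσ_ij = 6.6987 + 2 × 2.5987 = 11.8961
α = (4/3)·(1 − 6.6987/11.8961) = 0.58

coefficient alpha = 0.58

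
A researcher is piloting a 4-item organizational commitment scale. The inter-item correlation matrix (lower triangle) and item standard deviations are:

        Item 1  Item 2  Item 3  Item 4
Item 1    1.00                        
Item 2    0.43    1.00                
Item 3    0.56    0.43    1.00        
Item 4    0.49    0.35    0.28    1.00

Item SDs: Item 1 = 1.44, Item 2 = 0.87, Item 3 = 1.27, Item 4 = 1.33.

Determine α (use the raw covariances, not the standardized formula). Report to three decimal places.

α = 0.738

Σσ²ᵢ = 1.44² + 0.87² + 1.27² + 1.33² = 6.2123
Covariances σ_ij = r_ij · s_i · s_j:
  σ(Item 1,Item 2) = 0.43 × 1.44 × 0.87 = 0.5387
  σ(Item 1,Item 3) = 0.56 × 1.44 × 1.27 = 1.0241
  σ(Item 1,Item 4) = 0.49 × 1.44 × 1.33 = 0.9384
  σ(Item 2,Item 3) = 0.43 × 0.87 × 1.27 = 0.4751
  σ(Item 2,Item 4) = 0.35 × 0.87 × 1.33 = 0.4050
  σ(Item 3,Item 4) = 0.28 × 1.27 × 1.33 = 0.4729
σ²_T = Σσ²ᵢ + 2·Σσ_ij = 6.2123 + 2 × 3.8542 = 13.9207
α = (4/3)·(1 − 6.2123/13.9207) = 0.738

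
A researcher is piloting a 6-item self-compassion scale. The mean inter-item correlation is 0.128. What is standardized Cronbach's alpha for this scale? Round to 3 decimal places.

standardized Cronbach's alpha = 0.468

Standardized α = k·r̄ / (1 + (k−1)·r̄) = 6 × 0.128 / (1 + 5 × 0.128)
  = 0.7680 / 1.6400 = 0.468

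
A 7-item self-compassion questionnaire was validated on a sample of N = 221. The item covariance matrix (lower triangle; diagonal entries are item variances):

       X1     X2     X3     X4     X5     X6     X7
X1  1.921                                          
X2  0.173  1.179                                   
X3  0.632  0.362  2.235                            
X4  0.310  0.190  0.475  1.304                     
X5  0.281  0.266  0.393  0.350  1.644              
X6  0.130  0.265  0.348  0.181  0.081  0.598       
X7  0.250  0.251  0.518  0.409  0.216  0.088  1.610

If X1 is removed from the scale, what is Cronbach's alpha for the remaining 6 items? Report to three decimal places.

Remaining items: X2, X3, X4, X5, X6, X7 (k = 6).
Σσᵢ² = 1.179 + 2.235 + 1.304 + 1.644 + 0.598 + 1.610 = 8.570
σ²_total = 8.570 + 2 × 4.393 = 17.356
α (item deleted) = (6/5)·(1 − 8.570/17.356) = 0.607

Cronbach's alpha = 0.607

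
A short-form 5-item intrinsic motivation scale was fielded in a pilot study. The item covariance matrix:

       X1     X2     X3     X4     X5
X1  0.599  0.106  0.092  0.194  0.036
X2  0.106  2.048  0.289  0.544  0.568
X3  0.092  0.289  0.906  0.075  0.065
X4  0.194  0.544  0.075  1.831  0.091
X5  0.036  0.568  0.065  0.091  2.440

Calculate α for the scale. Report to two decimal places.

Σσᵢ² = 0.599 + 2.048 + 0.906 + 1.831 + 2.440 = 7.824
Σ_{i<j} σ_ij = 2.060
total variance = 7.824 + 2 × 2.060 = 11.944
α = (k/(k−1))·(1 − Σσᵢ²/total variance) = (5/4)·(1 − 7.824/11.944) = 0.43

α = 0.43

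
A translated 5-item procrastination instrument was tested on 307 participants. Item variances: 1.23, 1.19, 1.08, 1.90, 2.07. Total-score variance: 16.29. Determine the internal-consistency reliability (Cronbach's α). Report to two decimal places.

Cronbach's α = 0.68

ΣVar(i) = 1.23 + 1.19 + 1.08 + 1.90 + 2.07 = 7.47
α = (k/(k−1))·(1 − ΣVar(i)/total variance) = (5/4)·(1 − 7.47/16.29) = 0.68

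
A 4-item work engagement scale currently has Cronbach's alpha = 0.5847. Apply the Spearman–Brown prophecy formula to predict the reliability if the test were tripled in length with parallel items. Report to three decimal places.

predicted reliability = 0.809

Length factor m = 3
α' = m·α / (1 + (m−1)·α)
   = 3 × 0.5847 / (1 + (3 − 1) × 0.5847)
   = 1.7541 / 2.1694 = 0.809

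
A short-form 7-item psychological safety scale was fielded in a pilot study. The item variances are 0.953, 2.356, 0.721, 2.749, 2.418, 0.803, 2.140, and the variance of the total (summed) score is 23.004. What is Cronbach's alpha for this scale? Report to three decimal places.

sum of item variances = 0.953 + 2.356 + 0.721 + 2.749 + 2.418 + 0.803 + 2.140 = 12.140
α = (k/(k−1))·(1 − sum of item variances/Var(T)) = (7/6)·(1 − 12.140/23.004) = 0.551

Cronbach's alpha = 0.551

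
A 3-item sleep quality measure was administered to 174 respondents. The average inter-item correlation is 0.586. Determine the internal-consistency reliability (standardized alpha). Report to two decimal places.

Standardized α = k·r̄ / (1 + (k−1)·r̄) = 3 × 0.586 / (1 + 2 × 0.586)
  = 1.7580 / 2.1720 = 0.81

α = 0.81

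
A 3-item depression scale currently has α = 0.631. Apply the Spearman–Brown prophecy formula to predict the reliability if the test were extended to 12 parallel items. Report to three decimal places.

predicted reliability = 0.872

Length factor m = 12/3 = 4.0000
α' = m·α / (1 + (m−1)·α)
   = 12/3 × 0.631 / (1 + (12/3 − 1) × 0.631)
   = 2.5240 / 2.8930 = 0.872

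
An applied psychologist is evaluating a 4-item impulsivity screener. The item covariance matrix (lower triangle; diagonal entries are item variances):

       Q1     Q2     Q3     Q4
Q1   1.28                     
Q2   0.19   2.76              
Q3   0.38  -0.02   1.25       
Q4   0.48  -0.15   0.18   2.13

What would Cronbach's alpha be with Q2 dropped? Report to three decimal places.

Remaining items: Q1, Q3, Q4 (k = 3).
Σσᵢ² = 1.28 + 1.25 + 2.13 = 4.66
σ²_total = 4.66 + 2 × 1.04 = 6.74
α (item deleted) = (3/2)·(1 − 4.66/6.74) = 0.463

α = 0.463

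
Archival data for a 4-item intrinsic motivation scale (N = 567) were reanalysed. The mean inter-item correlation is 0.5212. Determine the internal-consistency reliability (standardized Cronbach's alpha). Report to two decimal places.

Standardized α = k·r̄ / (1 + (k−1)·r̄) = 4 × 0.5212 / (1 + 3 × 0.5212)
  = 2.0848 / 2.5636 = 0.81

α = 0.81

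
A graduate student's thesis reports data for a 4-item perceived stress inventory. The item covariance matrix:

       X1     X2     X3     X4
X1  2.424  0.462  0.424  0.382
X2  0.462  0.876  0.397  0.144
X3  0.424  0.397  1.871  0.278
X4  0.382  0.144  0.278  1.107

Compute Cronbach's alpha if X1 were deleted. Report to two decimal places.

α = 0.45

Remaining items: X2, X3, X4 (k = 3).
ΣVar(i) = 0.876 + 1.871 + 1.107 = 3.854
σ²_T = 3.854 + 2 × 0.819 = 5.492
α (item deleted) = (3/2)·(1 − 3.854/5.492) = 0.45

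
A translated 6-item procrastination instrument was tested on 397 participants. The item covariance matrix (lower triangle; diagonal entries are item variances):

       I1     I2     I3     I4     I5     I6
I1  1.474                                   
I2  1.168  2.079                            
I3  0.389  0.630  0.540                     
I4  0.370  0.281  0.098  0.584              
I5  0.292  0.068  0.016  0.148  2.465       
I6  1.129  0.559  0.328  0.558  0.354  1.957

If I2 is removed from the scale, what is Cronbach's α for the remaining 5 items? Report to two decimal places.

Cronbach's α = 0.64

Remaining items: I1, I3, I4, I5, I6 (k = 5).
Σσ²ᵢ = 1.474 + 0.540 + 0.584 + 2.465 + 1.957 = 7.020
σ²_total = 7.020 + 2 × 3.682 = 14.384
α (item deleted) = (5/4)·(1 − 7.020/14.384) = 0.64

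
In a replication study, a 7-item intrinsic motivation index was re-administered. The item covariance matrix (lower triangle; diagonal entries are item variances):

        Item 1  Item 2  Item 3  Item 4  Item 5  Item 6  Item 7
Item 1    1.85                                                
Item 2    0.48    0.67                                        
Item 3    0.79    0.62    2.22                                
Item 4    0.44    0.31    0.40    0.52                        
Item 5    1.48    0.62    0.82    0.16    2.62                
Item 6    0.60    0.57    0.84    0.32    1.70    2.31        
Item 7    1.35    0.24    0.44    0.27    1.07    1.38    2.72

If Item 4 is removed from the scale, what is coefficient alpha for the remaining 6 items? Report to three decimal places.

α = 0.813

Remaining items: Item 1, Item 2, Item 3, Item 5, Item 6, Item 7 (k = 6).
Σσᵢ² = 1.85 + 0.67 + 2.22 + 2.62 + 2.31 + 2.72 = 12.39
total variance = 12.39 + 2 × 13.00 = 38.39
α (item deleted) = (6/5)·(1 − 12.39/38.39) = 0.813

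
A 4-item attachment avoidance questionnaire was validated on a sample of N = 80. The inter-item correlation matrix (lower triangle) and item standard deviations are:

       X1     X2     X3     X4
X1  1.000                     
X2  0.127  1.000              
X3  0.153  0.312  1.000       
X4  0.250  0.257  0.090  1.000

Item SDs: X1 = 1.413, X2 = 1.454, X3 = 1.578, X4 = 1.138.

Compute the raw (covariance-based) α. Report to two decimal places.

α = 0.49

Σσ²ᵢ = 1.413² + 1.454² + 1.578² + 1.138² = 7.8958
Covariances σ_ij = r_ij · s_i · s_j:
  σ(X1,X2) = 0.127 × 1.413 × 1.454 = 0.2609
  σ(X1,X3) = 0.153 × 1.413 × 1.578 = 0.3411
  σ(X1,X4) = 0.250 × 1.413 × 1.138 = 0.4020
  σ(X2,X3) = 0.312 × 1.454 × 1.578 = 0.7159
  σ(X2,X4) = 0.257 × 1.454 × 1.138 = 0.4252
  σ(X3,X4) = 0.090 × 1.578 × 1.138 = 0.1616
σ²_T = Σσ²ᵢ + 2·Σσ_ij = 7.8958 + 2 × 2.3067 = 12.5092
α = (4/3)·(1 − 7.8958/12.5092) = 0.49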